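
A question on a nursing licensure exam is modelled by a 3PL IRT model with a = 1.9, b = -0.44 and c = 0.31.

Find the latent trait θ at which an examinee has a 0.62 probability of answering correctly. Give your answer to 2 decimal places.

-0.55

P(θ) = c + (1 − c) · 1 / (1 + exp(−a(θ − b)))
Remove guessing floor: (0.62 − 0.31)/(1 − 0.31) = 0.4493
logit = ln(0.4493/0.5507) = -0.2036
θ = b + logit/(a) = -0.44 + (-0.2036)/1.9000 = -0.5472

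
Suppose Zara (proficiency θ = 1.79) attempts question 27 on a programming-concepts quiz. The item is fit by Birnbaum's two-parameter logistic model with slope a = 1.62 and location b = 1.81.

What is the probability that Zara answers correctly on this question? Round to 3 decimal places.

P(θ) = 1 / (1 + exp(−a(θ − b)))
Exponent: 1.62 × (1.79 − 1.81) = -0.0324
1/(1 + e^{0.0324}) = 0.4919

0.492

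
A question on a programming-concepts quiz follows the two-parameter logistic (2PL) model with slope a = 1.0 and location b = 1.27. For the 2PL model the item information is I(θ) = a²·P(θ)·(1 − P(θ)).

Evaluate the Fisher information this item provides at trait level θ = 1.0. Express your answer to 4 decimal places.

0.2455

P = 1/(1+e^{0.2700}) = 0.4329
P(1−P) = 0.4329 × 0.5671 = 0.2455
I = a² × P(1−P) = 1.0² × 0.2455 = 0.24550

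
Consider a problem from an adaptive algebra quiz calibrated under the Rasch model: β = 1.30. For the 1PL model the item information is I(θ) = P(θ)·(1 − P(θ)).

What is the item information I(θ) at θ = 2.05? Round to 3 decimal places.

P = 1/(1+e^{-0.7500}) = 0.6792
P(1−P) = 0.6792 × 0.3208 = 0.2179
I = P(1−P) = 0.21789

0.218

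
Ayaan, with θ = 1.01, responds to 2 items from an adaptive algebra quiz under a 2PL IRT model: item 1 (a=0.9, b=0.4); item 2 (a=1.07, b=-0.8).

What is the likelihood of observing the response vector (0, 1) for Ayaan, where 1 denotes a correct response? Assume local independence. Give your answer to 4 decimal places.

0.3200

P(θ) = 1 / (1 + exp(−a(θ − b)))
P_1 = 1/(1+e^{-0.5490}) = 0.6339
P_2 = 1/(1+e^{-1.9367}) = 0.8740
L = (1−P_1) × P_2 = 0.3661 × 0.8740 = 0.31996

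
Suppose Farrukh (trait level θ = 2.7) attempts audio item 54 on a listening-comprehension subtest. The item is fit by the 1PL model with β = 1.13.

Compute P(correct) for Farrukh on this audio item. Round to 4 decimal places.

0.8278

P(θ) = 1 / (1 + exp(−(θ − β)))
Exponent: (2.7 − 1.13) = 1.5700
1/(1 + e^{-1.5700}) = 0.8278
P = 0.8278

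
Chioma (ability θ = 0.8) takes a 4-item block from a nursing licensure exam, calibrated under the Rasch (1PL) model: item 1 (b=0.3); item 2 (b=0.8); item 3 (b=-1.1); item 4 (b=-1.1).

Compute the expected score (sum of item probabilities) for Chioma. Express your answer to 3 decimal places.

P(θ) = 1 / (1 + exp(−(θ − b)))
P_1 = 1/(1+e^{-0.5000}) = 0.6225
P_2 = 1/(1+e^{0.0000}) = 0.5000
P_3 = 1/(1+e^{-1.9000}) = 0.8699
P_4 = 1/(1+e^{-1.9000}) = 0.8699
E[score] = 0.6225 + 0.5000 + 0.8699 + 0.8699 = 2.8622

2.862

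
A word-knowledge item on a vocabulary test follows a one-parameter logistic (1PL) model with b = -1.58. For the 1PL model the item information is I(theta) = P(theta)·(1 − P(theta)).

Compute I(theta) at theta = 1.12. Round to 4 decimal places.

0.0590

P = 1/(1+e^{-2.7000}) = 0.9370
P(1−P) = 0.9370 × 0.0630 = 0.0590
I = P(1−P) = 0.05901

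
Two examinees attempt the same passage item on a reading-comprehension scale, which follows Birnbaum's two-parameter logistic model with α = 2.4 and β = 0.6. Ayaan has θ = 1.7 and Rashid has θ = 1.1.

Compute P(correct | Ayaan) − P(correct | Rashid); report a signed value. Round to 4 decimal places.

0.1649

P(θ) = 1 / (1 + exp(−α(θ − β)))
P(Ayaan) = 0.9334  [exponent 2.6400]
P(Rashid) = 0.7685  [exponent 1.2000]
Difference = 0.9334 − 0.7685 = 0.1649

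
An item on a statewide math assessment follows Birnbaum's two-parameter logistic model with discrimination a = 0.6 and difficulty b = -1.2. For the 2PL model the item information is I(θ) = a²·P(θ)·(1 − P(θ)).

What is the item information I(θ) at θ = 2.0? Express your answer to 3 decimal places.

P = 1/(1+e^{-1.9200}) = 0.8721
P(1−P) = 0.8721 × 0.1279 = 0.1115
I = a² × P(1−P) = 0.6² × 0.1115 = 0.04014

0.040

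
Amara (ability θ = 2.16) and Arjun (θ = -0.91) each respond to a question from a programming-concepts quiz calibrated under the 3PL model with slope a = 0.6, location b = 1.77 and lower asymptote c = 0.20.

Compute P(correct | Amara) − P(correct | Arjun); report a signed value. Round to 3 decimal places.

0.313

P(θ) = c + (1 − c) · 1 / (1 + exp(−a(θ − b)))
P(Amara) = 0.6466  [exponent 0.2340]
P(Arjun) = 0.3335  [exponent -1.6080]
Difference = 0.6466 − 0.3335 = 0.3131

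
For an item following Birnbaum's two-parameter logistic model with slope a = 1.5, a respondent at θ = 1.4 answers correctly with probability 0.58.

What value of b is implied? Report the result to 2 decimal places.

1.18

P(θ) = 1 / (1 + exp(−a(θ − b)))
logit(0.58) = ln(0.58/0.42) = 0.3228
b = θ − logit/(a) = 1.4 − 0.3228/1.5000 = 1.1848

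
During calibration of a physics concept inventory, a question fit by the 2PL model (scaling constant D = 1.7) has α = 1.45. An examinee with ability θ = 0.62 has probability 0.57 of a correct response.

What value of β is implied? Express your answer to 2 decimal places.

0.51

P(θ) = 1 / (1 + exp(−D·α(θ − β)))
logit(0.57) = ln(0.57/0.43) = 0.2819
β = θ − logit/(1.7·α) = 0.62 − 0.2819/2.4650 = 0.5057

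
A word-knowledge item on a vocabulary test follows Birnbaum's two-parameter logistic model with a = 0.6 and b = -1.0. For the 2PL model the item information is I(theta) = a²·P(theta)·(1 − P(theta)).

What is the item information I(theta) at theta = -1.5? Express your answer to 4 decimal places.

0.0880

P = 1/(1+e^{0.3000}) = 0.4256
P(1−P) = 0.4256 × 0.5744 = 0.2445
I = a² × P(1−P) = 0.6² × 0.2445 = 0.08800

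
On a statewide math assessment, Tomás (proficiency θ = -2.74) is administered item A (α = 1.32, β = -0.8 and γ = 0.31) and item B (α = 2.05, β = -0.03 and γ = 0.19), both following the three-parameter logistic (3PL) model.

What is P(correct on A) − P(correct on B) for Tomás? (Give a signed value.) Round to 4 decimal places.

P(θ) = γ + (1 − γ) · 1 / (1 + exp(−α(θ − β)))
P_A = 0.3595
P_B = 0.1931
P_A − P_B = 0.1664

0.1664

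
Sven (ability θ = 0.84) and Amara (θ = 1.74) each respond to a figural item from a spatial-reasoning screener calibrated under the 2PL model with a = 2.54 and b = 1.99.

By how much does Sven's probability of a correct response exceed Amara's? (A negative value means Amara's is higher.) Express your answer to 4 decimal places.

P(θ) = 1 / (1 + exp(−a(θ − b)))
P(Sven) = 0.0511  [exponent -2.9210]
P(Amara) = 0.3464  [exponent -0.6350]
Difference = 0.0511 − 0.3464 = -0.2953

-0.2953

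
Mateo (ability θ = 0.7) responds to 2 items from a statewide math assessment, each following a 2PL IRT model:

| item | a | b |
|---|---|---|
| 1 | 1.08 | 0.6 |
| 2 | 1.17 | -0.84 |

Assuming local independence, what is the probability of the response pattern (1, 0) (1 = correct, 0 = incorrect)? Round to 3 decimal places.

P(θ) = 1 / (1 + exp(−a(θ − b)))
P_1 = 1/(1+e^{-0.1080}) = 0.5270
P_2 = 1/(1+e^{-1.8018}) = 0.8584
L = P_1 × (1−P_2) = 0.5270 × 0.1416 = 0.07464

0.075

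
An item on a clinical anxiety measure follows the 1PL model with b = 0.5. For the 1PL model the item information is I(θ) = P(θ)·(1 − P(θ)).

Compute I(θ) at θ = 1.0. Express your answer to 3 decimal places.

P = 1/(1+e^{-0.5000}) = 0.6225
P(1−P) = 0.6225 × 0.3775 = 0.2350
I = P(1−P) = 0.23500

0.235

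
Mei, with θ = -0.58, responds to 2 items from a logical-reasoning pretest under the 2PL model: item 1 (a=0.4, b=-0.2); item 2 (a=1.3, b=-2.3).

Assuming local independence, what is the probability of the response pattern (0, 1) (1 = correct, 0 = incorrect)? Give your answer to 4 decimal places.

P(θ) = 1 / (1 + exp(−a(θ − b)))
P_1 = 1/(1+e^{0.1520}) = 0.4621
P_2 = 1/(1+e^{-2.2360}) = 0.9034
L = (1−P_1) × P_2 = 0.5379 × 0.9034 = 0.48598

0.4860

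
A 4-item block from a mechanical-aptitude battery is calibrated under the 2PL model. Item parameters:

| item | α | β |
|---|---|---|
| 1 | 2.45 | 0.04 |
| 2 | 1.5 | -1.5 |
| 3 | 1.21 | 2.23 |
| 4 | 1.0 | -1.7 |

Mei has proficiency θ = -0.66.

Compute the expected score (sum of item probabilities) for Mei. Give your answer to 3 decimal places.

1.700

P(θ) = 1 / (1 + exp(−α(θ − β)))
P_1 = 1/(1+e^{1.7150}) = 0.1525
P_2 = 1/(1+e^{-1.2600}) = 0.7790
P_3 = 1/(1+e^{3.4969}) = 0.0294
P_4 = 1/(1+e^{-1.0400}) = 0.7389
E[score] = 0.1525 + 0.7790 + 0.0294 + 0.7389 = 1.6998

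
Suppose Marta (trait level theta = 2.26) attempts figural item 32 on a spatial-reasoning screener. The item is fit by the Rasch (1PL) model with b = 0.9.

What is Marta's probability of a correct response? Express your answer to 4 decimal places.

0.7958

P(theta) = 1 / (1 + exp(−(theta − b)))
Exponent: (2.26 − 0.9) = 1.3600
1/(1 + e^{-1.3600}) = 0.7958
P = 0.7958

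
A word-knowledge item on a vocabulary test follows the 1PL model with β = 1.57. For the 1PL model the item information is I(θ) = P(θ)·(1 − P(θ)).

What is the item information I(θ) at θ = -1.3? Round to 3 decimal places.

P = 1/(1+e^{2.8700}) = 0.0537
P(1−P) = 0.0537 × 0.9463 = 0.0508
I = P(1−P) = 0.05078

0.051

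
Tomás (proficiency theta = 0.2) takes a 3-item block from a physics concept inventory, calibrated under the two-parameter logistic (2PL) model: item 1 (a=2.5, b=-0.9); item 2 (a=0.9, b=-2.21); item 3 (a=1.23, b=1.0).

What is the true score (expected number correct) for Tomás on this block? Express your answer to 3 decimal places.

2.109

P(theta) = 1 / (1 + exp(−a(theta − b)))
P_1 = 1/(1+e^{-2.7500}) = 0.9399
P_2 = 1/(1+e^{-2.1690}) = 0.8974
P_3 = 1/(1+e^{0.9840}) = 0.2721
E[score] = 0.9399 + 0.8974 + 0.2721 = 2.1094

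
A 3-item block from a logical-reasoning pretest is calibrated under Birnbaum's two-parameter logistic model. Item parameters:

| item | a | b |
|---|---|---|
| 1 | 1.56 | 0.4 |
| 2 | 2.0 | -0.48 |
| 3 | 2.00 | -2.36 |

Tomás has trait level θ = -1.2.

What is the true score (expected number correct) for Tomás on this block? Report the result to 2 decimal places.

P(θ) = 1 / (1 + exp(−a(θ − b)))
P_1 = 1/(1+e^{2.4960}) = 0.0761
P_2 = 1/(1+e^{1.4400}) = 0.1915
P_3 = 1/(1+e^{-2.3200}) = 0.9105
E[score] = 0.0761 + 0.1915 + 0.9105 = 1.1782

1.18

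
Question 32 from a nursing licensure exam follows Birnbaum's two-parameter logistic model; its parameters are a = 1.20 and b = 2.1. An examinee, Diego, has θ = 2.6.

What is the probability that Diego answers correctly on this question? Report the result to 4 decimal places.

P(θ) = 1 / (1 + exp(−a(θ − b)))
Exponent: 1.20 × (2.6 − 2.1) = 0.6000
1/(1 + e^{-0.6000}) = 0.6457

0.6457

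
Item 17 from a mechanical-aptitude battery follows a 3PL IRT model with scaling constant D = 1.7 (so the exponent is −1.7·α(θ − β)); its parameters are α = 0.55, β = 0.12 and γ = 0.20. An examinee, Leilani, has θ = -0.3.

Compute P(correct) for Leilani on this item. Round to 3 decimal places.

P(θ) = γ + (1 − γ) · 1 / (1 + exp(−D·α(θ − β)))
Exponent: 1.7 × 0.55 × (-0.3 − 0.12) = -0.3927
1/(1 + e^{0.3927}) = 0.4031
P = 0.20 + 0.80 × 0.4031 = 0.5225

0.522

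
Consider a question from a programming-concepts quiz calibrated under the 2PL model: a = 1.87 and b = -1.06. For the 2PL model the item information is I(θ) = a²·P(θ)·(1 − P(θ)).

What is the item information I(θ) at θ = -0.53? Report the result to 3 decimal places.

0.690

P = 1/(1+e^{-0.9911}) = 0.7293
P(1−P) = 0.7293 × 0.2707 = 0.1974
I = a² × P(1−P) = 1.87² × 0.1974 = 0.69036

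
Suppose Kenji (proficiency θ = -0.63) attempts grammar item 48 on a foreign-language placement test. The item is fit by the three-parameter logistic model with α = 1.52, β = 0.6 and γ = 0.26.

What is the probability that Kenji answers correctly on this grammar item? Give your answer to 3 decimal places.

P(θ) = γ + (1 − γ) · 1 / (1 + exp(−α(θ − β)))
Exponent: 1.52 × (-0.63 − 0.6) = -1.8696
1/(1 + e^{1.8696}) = 0.1336
P = 0.26 + 0.74 × 0.1336 = 0.3589

0.359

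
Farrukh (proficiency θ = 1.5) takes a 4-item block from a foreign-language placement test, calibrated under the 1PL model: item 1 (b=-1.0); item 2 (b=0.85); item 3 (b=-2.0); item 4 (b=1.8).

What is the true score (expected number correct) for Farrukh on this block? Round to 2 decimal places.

P(θ) = 1 / (1 + exp(−(θ − b)))
P_1 = 1/(1+e^{-2.5000}) = 0.9241
P_2 = 1/(1+e^{-0.6500}) = 0.6570
P_3 = 1/(1+e^{-3.5000}) = 0.9707
P_4 = 1/(1+e^{0.3000}) = 0.4256
E[score] = 0.9241 + 0.6570 + 0.9707 + 0.4256 = 2.9774

2.98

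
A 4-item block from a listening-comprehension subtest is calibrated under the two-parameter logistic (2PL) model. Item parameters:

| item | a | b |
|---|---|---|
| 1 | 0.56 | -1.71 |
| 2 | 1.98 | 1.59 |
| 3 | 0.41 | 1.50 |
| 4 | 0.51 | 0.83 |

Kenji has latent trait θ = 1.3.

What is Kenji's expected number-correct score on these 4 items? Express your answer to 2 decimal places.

2.24

P(θ) = 1 / (1 + exp(−a(θ − b)))
P_1 = 1/(1+e^{-1.6856}) = 0.8436
P_2 = 1/(1+e^{0.5742}) = 0.3603
P_3 = 1/(1+e^{0.0820}) = 0.4795
P_4 = 1/(1+e^{-0.2397}) = 0.5596
E[score] = 0.8436 + 0.3603 + 0.4795 + 0.5596 = 2.2431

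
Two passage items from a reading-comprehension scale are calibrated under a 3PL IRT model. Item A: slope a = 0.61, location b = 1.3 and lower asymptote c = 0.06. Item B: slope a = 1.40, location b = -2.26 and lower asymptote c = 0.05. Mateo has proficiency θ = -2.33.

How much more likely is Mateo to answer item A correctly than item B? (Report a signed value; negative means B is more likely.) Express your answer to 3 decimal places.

P(θ) = c + (1 − c) · 1 / (1 + exp(−a(θ − b)))
P_A = 0.1526
P_B = 0.5017
P_A − P_B = -0.3492

-0.349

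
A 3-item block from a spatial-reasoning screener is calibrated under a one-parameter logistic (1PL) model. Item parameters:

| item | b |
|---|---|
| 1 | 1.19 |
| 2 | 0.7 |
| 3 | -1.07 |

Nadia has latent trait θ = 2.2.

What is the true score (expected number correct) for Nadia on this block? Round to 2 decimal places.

2.51

P(θ) = 1 / (1 + exp(−(θ − b)))
P_1 = 1/(1+e^{-1.0100}) = 0.7330
P_2 = 1/(1+e^{-1.5000}) = 0.8176
P_3 = 1/(1+e^{-3.2700}) = 0.9634
E[score] = 0.7330 + 0.8176 + 0.9634 = 2.5140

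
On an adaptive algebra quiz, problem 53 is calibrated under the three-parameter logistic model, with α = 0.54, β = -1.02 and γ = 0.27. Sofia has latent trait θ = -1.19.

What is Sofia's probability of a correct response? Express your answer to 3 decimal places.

0.618

P(θ) = γ + (1 − γ) · 1 / (1 + exp(−α(θ − β)))
Exponent: 0.54 × (-1.19 − (-1.02)) = -0.0918
1/(1 + e^{0.0918}) = 0.4771
P = 0.27 + 0.73 × 0.4771 = 0.6183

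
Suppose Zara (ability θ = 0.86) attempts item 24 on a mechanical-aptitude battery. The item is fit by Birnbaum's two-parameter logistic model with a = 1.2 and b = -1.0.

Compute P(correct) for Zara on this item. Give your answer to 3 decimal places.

0.903

P(θ) = 1 / (1 + exp(−a(θ − b)))
Exponent: 1.2 × (0.86 − (-1.0)) = 2.2320
1/(1 + e^{-2.2320}) = 0.9031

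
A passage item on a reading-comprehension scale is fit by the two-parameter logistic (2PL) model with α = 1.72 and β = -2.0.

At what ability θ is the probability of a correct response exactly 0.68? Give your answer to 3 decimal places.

P(θ) = 1 / (1 + exp(−α(θ − β)))
logit = ln(0.6800/0.3200) = 0.7538
θ = β + logit/(α) = -2.0 + 0.7538/1.7200 = -1.5618

-1.562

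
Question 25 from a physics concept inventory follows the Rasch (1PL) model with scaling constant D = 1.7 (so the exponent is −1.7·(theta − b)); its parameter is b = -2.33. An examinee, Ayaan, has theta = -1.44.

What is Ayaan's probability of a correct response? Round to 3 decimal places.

P(theta) = 1 / (1 + exp(−D·(theta − b)))
Exponent: 1.7 × (-1.44 − (-2.33)) = 1.5130
1/(1 + e^{-1.5130}) = 0.8195
P = 0.8195

0.820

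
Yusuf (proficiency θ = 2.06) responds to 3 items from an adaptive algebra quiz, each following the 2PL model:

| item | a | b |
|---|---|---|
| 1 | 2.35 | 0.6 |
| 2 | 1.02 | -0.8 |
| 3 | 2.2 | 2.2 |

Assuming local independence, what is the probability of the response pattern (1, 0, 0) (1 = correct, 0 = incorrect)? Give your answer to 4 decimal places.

P(θ) = 1 / (1 + exp(−a(θ − b)))
P_1 = 1/(1+e^{-3.4310}) = 0.9687
P_2 = 1/(1+e^{-2.9172}) = 0.9487
P_3 = 1/(1+e^{0.3080}) = 0.4236
L = P_1 × (1−P_2) × (1−P_3) = 0.9687 × 0.0513 × 0.5764 = 0.02865

0.0286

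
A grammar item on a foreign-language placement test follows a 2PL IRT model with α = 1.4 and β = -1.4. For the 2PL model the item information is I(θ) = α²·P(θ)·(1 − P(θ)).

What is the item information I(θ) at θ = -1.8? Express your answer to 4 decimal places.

0.4535

P = 1/(1+e^{0.5600}) = 0.3635
P(1−P) = 0.3635 × 0.6365 = 0.2314
I = α² × P(1−P) = 1.4² × 0.2314 = 0.45351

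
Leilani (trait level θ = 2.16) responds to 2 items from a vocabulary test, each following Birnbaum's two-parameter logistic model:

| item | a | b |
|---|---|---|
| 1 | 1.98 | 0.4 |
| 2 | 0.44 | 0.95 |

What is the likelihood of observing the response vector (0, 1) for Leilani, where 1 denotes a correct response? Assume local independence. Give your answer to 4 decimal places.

P(θ) = 1 / (1 + exp(−a(θ − b)))
P_1 = 1/(1+e^{-3.4848}) = 0.9703
P_2 = 1/(1+e^{-0.5324}) = 0.6300
L = (1−P_1) × P_2 = 0.0297 × 0.6300 = 0.01874

0.0187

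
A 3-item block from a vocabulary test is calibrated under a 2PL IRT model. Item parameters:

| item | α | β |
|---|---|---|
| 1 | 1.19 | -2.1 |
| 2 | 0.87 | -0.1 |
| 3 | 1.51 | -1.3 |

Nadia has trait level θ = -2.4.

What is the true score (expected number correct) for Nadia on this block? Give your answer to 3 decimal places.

P(θ) = 1 / (1 + exp(−α(θ − β)))
P_1 = 1/(1+e^{0.3570}) = 0.4117
P_2 = 1/(1+e^{2.0010}) = 0.1191
P_3 = 1/(1+e^{1.6610}) = 0.1596
E[score] = 0.4117 + 0.1191 + 0.1596 = 0.6904

0.690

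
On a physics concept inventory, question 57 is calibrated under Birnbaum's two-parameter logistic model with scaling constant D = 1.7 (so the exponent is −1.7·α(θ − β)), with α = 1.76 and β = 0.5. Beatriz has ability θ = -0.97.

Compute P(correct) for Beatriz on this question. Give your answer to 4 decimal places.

P(θ) = 1 / (1 + exp(−D·α(θ − β)))
Exponent: 1.7 × 1.76 × (-0.97 − 0.5) = -4.3982
1/(1 + e^{4.3982}) = 0.0121
P = 0.0121

0.0121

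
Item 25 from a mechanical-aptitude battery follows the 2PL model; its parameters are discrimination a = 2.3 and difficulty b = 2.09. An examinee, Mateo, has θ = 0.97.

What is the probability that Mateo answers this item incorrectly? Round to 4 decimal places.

0.9293

P(θ) = 1 / (1 + exp(−a(θ − b)))
Exponent: 2.3 × (0.97 − 2.09) = -2.5760
1/(1 + e^{2.5760}) = 0.0707
P(incorrect) = 1 − 0.0707 = 0.9293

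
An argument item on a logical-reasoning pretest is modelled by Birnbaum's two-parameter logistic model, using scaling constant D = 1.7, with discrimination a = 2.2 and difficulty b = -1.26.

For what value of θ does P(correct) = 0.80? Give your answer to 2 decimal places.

-0.89

P(θ) = 1 / (1 + exp(−D·a(θ − b)))
logit = ln(0.8000/0.2000) = 1.3863
θ = b + logit/(1.7·a) = -1.26 + 1.3863/3.7400 = -0.8893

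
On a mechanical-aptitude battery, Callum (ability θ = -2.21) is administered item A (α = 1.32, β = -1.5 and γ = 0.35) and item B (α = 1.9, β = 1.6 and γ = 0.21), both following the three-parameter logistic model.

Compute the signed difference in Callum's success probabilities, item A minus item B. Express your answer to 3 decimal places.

0.322

P(θ) = γ + (1 − γ) · 1 / (1 + exp(−α(θ − β)))
P_A = 0.5330
P_B = 0.2106
P_A − P_B = 0.3224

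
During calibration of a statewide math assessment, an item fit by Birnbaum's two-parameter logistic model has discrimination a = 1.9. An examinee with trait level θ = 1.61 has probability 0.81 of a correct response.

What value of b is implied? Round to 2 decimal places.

0.85

P(θ) = 1 / (1 + exp(−a(θ − b)))
logit(0.81) = ln(0.81/0.19) = 1.4500
b = θ − logit/(a) = 1.61 − 1.4500/1.9000 = 0.8468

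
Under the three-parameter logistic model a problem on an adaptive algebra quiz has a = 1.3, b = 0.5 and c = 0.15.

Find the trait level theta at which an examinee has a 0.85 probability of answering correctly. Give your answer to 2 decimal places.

1.68

P(theta) = c + (1 − c) · 1 / (1 + exp(−a(theta − b)))
Remove guessing floor: (0.85 − 0.15)/(1 − 0.15) = 0.8235
logit = ln(0.8235/0.1765) = 1.5404
theta = b + logit/(a) = 0.5 + 1.5404/1.3000 = 1.6850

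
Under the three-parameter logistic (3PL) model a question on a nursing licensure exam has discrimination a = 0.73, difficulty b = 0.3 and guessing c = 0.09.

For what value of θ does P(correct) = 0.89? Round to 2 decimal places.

3.02

P(θ) = c + (1 − c) · 1 / (1 + exp(−a(θ − b)))
Remove guessing floor: (0.89 − 0.09)/(1 − 0.09) = 0.8791
logit = ln(0.8791/0.1209) = 1.9841
θ = b + logit/(a) = 0.3 + 1.9841/0.7300 = 3.0180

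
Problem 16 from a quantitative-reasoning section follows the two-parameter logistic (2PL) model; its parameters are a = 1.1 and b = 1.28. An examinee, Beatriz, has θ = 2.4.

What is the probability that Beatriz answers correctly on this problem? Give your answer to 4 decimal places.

P(θ) = 1 / (1 + exp(−a(θ − b)))
Exponent: 1.1 × (2.4 − 1.28) = 1.2320
1/(1 + e^{-1.2320}) = 0.7742

0.7742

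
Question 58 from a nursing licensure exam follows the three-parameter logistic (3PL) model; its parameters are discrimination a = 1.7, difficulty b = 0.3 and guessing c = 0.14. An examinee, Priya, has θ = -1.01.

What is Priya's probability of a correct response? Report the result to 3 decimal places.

P(θ) = c + (1 − c) · 1 / (1 + exp(−a(θ − b)))
Exponent: 1.7 × (-1.01 − 0.3) = -2.2270
1/(1 + e^{2.2270}) = 0.0974
P = 0.14 + 0.86 × 0.0974 = 0.2237

0.224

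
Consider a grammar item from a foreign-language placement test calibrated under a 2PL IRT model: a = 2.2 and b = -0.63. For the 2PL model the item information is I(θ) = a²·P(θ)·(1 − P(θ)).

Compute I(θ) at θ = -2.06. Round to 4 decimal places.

0.1914

P = 1/(1+e^{3.1460}) = 0.0412
P(1−P) = 0.0412 × 0.9588 = 0.0395
I = a² × P(1−P) = 2.2² × 0.0395 = 0.19141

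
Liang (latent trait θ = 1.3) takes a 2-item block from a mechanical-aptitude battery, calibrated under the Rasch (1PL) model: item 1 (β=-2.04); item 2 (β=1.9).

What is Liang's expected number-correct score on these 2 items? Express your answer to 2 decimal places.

1.32

P(θ) = 1 / (1 + exp(−(θ − β)))
P_1 = 1/(1+e^{-3.3400}) = 0.9658
P_2 = 1/(1+e^{0.6000}) = 0.3543
E[score] = 0.9658 + 0.3543 = 1.3201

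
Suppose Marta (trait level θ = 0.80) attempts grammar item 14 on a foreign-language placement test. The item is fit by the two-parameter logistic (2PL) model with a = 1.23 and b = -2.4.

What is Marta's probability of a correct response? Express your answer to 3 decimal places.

P(θ) = 1 / (1 + exp(−a(θ − b)))
Exponent: 1.23 × (0.80 − (-2.4)) = 3.9360
1/(1 + e^{-3.9360}) = 0.9808

0.981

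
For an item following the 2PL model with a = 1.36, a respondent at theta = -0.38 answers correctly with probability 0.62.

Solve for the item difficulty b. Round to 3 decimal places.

P(theta) = 1 / (1 + exp(−a(theta − b)))
logit(0.62) = ln(0.62/0.38) = 0.4895
b = theta − logit/(a) = -0.38 − 0.4895/1.3600 = -0.7400

-0.740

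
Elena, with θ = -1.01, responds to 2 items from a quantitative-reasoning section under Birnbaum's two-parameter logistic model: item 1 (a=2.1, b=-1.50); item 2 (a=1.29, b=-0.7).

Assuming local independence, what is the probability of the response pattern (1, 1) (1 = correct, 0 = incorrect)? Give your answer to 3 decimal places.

P(θ) = 1 / (1 + exp(−a(θ − b)))
P_1 = 1/(1+e^{-1.0290}) = 0.7367
P_2 = 1/(1+e^{0.3999}) = 0.4013
L = P_1 × P_2 = 0.7367 × 0.4013 = 0.29567

0.296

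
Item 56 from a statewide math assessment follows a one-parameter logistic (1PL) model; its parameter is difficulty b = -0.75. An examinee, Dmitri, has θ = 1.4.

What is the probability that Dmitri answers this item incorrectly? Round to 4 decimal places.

0.1043

P(θ) = 1 / (1 + exp(−(θ − b)))
Exponent: (1.4 − (-0.75)) = 2.1500
1/(1 + e^{-2.1500}) = 0.8957
P = 0.8957
P(incorrect) = 1 − 0.8957 = 0.1043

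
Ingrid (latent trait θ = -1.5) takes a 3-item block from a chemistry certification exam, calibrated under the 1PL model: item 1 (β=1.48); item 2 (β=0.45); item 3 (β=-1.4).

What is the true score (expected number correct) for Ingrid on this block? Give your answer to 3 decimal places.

0.648

P(θ) = 1 / (1 + exp(−(θ − β)))
P_1 = 1/(1+e^{2.9800}) = 0.0483
P_2 = 1/(1+e^{1.9500}) = 0.1246
P_3 = 1/(1+e^{0.1000}) = 0.4750
E[score] = 0.0483 + 0.1246 + 0.4750 = 0.6479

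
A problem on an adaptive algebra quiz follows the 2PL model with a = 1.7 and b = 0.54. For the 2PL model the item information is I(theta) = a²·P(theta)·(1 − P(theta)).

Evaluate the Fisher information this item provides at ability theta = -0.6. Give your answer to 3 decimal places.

0.318

P = 1/(1+e^{1.9380}) = 0.1259
P(1−P) = 0.1259 × 0.8741 = 0.1100
I = a² × P(1−P) = 1.7² × 0.1100 = 0.31797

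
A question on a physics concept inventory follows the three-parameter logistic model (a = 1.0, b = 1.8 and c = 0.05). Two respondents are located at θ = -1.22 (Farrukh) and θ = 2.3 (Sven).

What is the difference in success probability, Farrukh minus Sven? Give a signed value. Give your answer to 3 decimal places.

-0.547

P(θ) = c + (1 − c) · 1 / (1 + exp(−a(θ − b)))
P(Farrukh) = 0.0942  [exponent -3.0200]
P(Sven) = 0.6413  [exponent 0.5000]
Difference = 0.0942 − 0.6413 = -0.5471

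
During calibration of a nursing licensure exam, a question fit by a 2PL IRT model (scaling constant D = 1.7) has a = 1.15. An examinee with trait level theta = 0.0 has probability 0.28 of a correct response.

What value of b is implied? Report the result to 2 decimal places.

0.48

P(theta) = 1 / (1 + exp(−D·a(theta − b)))
logit(0.28) = ln(0.28/0.72) = -0.9445
b = theta − logit/(1.7·a) = 0.0 − (-0.9445)/1.9550 = 0.4831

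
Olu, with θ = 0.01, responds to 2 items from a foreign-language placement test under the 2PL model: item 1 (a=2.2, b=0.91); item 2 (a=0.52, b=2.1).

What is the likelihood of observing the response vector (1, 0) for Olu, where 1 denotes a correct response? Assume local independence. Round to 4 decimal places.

0.0907

P(θ) = 1 / (1 + exp(−a(θ − b)))
P_1 = 1/(1+e^{1.9800}) = 0.1213
P_2 = 1/(1+e^{1.0868}) = 0.2522
L = P_1 × (1−P_2) = 0.1213 × 0.7478 = 0.09072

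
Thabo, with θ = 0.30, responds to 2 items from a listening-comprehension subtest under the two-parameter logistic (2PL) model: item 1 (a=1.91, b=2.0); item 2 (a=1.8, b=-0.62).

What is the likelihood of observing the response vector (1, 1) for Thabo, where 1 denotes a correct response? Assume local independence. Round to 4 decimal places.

P(θ) = 1 / (1 + exp(−a(θ − b)))
P_1 = 1/(1+e^{3.2470}) = 0.0374
P_2 = 1/(1+e^{-1.6560}) = 0.8397
L = P_1 × P_2 = 0.0374 × 0.8397 = 0.03143

0.0314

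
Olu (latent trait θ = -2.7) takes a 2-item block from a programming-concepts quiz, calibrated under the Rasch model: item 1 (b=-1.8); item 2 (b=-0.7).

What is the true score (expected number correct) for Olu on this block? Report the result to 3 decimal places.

P(θ) = 1 / (1 + exp(−(θ − b)))
P_1 = 1/(1+e^{0.9000}) = 0.2891
P_2 = 1/(1+e^{2.0000}) = 0.1192
E[score] = 0.2891 + 0.1192 = 0.4083

0.408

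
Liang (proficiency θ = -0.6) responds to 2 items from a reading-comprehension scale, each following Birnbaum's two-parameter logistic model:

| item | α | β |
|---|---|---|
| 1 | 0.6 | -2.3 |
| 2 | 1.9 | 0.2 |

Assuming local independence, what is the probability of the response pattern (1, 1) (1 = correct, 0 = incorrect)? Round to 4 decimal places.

P(θ) = 1 / (1 + exp(−α(θ − β)))
P_1 = 1/(1+e^{-1.0200}) = 0.7350
P_2 = 1/(1+e^{1.5200}) = 0.1795
L = P_1 × P_2 = 0.7350 × 0.1795 = 0.13190

0.1319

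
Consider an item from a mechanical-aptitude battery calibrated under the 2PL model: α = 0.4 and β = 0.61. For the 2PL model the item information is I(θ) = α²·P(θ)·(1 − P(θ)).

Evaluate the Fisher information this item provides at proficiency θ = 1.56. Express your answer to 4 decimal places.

P = 1/(1+e^{-0.3800}) = 0.5939
P(1−P) = 0.5939 × 0.4061 = 0.2412
I = α² × P(1−P) = 0.4² × 0.2412 = 0.03859

0.0386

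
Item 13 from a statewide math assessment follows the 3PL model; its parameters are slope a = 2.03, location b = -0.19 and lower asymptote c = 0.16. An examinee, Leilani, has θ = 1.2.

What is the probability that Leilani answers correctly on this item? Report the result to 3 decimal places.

0.953

P(θ) = c + (1 − c) · 1 / (1 + exp(−a(θ − b)))
Exponent: 2.03 × (1.2 − (-0.19)) = 2.8217
1/(1 + e^{-2.8217}) = 0.9438
P = 0.16 + 0.84 × 0.9438 = 0.9528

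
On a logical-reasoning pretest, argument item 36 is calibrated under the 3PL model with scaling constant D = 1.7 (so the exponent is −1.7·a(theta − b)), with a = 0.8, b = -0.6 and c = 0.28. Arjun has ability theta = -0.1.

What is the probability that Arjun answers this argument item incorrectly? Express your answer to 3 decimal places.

0.242

P(theta) = c + (1 − c) · 1 / (1 + exp(−D·a(theta − b)))
Exponent: 1.7 × 0.8 × (-0.1 − (-0.6)) = 0.6800
1/(1 + e^{-0.6800}) = 0.6637
P = 0.28 + 0.72 × 0.6637 = 0.7579
P(incorrect) = 1 − 0.7579 = 0.2421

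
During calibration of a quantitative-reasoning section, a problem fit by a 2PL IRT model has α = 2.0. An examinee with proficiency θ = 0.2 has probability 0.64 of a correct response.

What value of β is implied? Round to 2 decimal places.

-0.09

P(θ) = 1 / (1 + exp(−α(θ − β)))
logit(0.64) = ln(0.64/0.36) = 0.5754
β = θ − logit/(α) = 0.2 − 0.5754/2.0000 = -0.0877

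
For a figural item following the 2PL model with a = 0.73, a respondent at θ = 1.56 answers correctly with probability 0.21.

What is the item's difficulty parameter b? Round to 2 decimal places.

3.37

P(θ) = 1 / (1 + exp(−a(θ − b)))
logit(0.21) = ln(0.21/0.79) = -1.3249
b = θ − logit/(a) = 1.56 − (-1.3249)/0.7300 = 3.3750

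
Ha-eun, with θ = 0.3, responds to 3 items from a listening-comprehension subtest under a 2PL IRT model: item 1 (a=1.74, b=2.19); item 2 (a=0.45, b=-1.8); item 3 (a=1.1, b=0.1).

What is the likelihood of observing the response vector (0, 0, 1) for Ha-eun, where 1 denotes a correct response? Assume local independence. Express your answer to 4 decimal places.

P(θ) = 1 / (1 + exp(−a(θ − b)))
P_1 = 1/(1+e^{3.2886}) = 0.0360
P_2 = 1/(1+e^{-0.9450}) = 0.7201
P_3 = 1/(1+e^{-0.2200}) = 0.5548
L = (1−P_1) × (1−P_2) × P_3 = 0.9640 × 0.2799 × 0.5548 = 0.14969

0.1497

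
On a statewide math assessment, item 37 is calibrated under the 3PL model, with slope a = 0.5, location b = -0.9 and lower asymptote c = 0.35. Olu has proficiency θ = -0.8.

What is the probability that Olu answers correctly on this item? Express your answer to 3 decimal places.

P(θ) = c + (1 − c) · 1 / (1 + exp(−a(θ − b)))
Exponent: 0.5 × (-0.8 − (-0.9)) = 0.0500
1/(1 + e^{-0.0500}) = 0.5125
P = 0.35 + 0.65 × 0.5125 = 0.6831

0.683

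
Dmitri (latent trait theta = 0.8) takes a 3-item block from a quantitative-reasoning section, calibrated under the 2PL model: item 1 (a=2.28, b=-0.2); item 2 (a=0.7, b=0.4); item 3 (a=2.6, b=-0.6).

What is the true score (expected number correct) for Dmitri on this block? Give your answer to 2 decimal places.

2.45

P(theta) = 1 / (1 + exp(−a(theta − b)))
P_1 = 1/(1+e^{-2.2800}) = 0.9072
P_2 = 1/(1+e^{-0.2800}) = 0.5695
P_3 = 1/(1+e^{-3.6400}) = 0.9744
E[score] = 0.9072 + 0.5695 + 0.9744 = 2.4512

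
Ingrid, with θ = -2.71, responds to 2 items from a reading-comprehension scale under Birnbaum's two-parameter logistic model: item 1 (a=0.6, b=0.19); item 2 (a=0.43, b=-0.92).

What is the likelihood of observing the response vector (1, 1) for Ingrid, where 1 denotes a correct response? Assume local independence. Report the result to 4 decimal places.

0.0473

P(θ) = 1 / (1 + exp(−a(θ − b)))
P_1 = 1/(1+e^{1.7400}) = 0.1493
P_2 = 1/(1+e^{0.7697}) = 0.3165
L = P_1 × P_2 = 0.1493 × 0.3165 = 0.04726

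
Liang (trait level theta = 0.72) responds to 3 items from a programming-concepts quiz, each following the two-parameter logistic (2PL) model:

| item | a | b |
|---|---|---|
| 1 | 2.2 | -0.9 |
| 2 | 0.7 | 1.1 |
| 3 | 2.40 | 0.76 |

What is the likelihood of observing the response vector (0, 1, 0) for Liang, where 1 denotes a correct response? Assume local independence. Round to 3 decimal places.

P(theta) = 1 / (1 + exp(−a(theta − b)))
P_1 = 1/(1+e^{-3.5640}) = 0.9725
P_2 = 1/(1+e^{0.2660}) = 0.4339
P_3 = 1/(1+e^{0.0960}) = 0.4760
L = (1−P_1) × P_2 × (1−P_3) = 0.0275 × 0.4339 × 0.5240 = 0.00626

0.006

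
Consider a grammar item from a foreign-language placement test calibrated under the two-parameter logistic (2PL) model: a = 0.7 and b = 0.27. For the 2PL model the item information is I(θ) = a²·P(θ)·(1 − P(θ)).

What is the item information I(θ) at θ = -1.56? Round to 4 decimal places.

0.0834

P = 1/(1+e^{1.2810}) = 0.2174
P(1−P) = 0.2174 × 0.7826 = 0.1701
I = a² × P(1−P) = 0.7² × 0.1701 = 0.08336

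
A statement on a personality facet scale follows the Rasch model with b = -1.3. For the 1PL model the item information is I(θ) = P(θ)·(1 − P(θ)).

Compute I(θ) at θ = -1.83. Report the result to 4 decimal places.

0.2332

P = 1/(1+e^{0.5300}) = 0.3705
P(1−P) = 0.3705 × 0.6295 = 0.2332
I = P(1−P) = 0.23323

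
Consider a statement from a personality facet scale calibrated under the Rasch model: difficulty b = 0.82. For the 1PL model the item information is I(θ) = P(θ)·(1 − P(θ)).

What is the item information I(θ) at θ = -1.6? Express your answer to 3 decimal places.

P = 1/(1+e^{2.4200}) = 0.0817
P(1−P) = 0.0817 × 0.9183 = 0.0750
I = P(1−P) = 0.07499

0.075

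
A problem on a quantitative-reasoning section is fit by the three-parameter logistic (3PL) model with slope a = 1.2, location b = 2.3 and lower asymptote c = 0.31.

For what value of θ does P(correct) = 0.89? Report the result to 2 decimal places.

P(θ) = c + (1 − c) · 1 / (1 + exp(−a(θ − b)))
Remove guessing floor: (0.89 − 0.31)/(1 − 0.31) = 0.8406
logit = ln(0.8406/0.1594) = 1.6625
θ = b + logit/(a) = 2.3 + 1.6625/1.2000 = 3.6855

3.69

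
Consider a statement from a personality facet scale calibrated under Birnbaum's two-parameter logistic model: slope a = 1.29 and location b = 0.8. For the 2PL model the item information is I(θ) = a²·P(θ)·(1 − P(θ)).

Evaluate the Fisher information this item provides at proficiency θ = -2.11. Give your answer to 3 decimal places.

P = 1/(1+e^{3.7539}) = 0.0229
P(1−P) = 0.0229 × 0.9771 = 0.0224
I = a² × P(1−P) = 1.29² × 0.0224 = 0.03722

0.037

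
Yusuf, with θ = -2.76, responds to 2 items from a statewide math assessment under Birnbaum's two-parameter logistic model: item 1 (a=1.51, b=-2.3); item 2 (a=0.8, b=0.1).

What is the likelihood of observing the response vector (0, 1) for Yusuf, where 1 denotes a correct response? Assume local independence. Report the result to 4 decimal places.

0.0614

P(θ) = 1 / (1 + exp(−a(θ − b)))
P_1 = 1/(1+e^{0.6946}) = 0.3330
P_2 = 1/(1+e^{2.2880}) = 0.0921
L = (1−P_1) × P_2 = 0.6670 × 0.0921 = 0.06144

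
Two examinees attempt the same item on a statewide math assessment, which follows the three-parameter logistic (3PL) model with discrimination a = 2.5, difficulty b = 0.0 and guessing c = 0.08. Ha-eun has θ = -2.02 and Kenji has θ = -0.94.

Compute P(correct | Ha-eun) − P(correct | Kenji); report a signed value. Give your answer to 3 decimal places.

P(θ) = c + (1 − c) · 1 / (1 + exp(−a(θ − b)))
P(Ha-eun) = 0.0859  [exponent -5.0500]
P(Kenji) = 0.1601  [exponent -2.3500]
Difference = 0.0859 − 0.1601 = -0.0742

-0.074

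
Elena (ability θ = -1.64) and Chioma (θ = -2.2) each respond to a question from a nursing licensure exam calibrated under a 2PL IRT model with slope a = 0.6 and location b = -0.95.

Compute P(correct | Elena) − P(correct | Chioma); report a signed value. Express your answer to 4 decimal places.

P(θ) = 1 / (1 + exp(−a(θ − b)))
P(Elena) = 0.3980  [exponent -0.4140]
P(Chioma) = 0.3208  [exponent -0.7500]
Difference = 0.3980 − 0.3208 = 0.0771

0.0771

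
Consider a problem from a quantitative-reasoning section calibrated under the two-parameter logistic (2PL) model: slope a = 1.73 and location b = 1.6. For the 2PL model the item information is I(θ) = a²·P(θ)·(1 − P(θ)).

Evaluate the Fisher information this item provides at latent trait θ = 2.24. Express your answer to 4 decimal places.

0.5588

P = 1/(1+e^{-1.1072}) = 0.7516
P(1−P) = 0.7516 × 0.2484 = 0.1867
I = a² × P(1−P) = 1.73² × 0.1867 = 0.55876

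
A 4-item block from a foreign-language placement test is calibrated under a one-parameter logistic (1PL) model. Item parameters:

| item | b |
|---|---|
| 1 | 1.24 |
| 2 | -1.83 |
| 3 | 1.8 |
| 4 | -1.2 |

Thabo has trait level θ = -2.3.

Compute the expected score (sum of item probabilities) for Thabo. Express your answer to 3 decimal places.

0.679

P(θ) = 1 / (1 + exp(−(θ − b)))
P_1 = 1/(1+e^{3.5400}) = 0.0282
P_2 = 1/(1+e^{0.4700}) = 0.3846
P_3 = 1/(1+e^{4.1000}) = 0.0163
P_4 = 1/(1+e^{1.1000}) = 0.2497
E[score] = 0.0282 + 0.3846 + 0.0163 + 0.2497 = 0.6789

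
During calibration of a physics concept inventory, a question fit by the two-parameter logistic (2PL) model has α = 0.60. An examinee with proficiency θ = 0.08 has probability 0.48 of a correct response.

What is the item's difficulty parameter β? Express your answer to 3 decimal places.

P(θ) = 1 / (1 + exp(−α(θ − β)))
logit(0.48) = ln(0.48/0.52) = -0.0800
β = θ − logit/(α) = 0.08 − (-0.0800)/0.6000 = 0.2134

0.213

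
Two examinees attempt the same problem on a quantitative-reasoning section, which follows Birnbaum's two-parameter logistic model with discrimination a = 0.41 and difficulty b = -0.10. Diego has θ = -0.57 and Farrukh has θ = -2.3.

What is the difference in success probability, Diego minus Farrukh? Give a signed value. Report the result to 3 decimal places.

P(θ) = 1 / (1 + exp(−a(θ − b)))
P(Diego) = 0.4520  [exponent -0.1927]
P(Farrukh) = 0.2886  [exponent -0.9020]
Difference = 0.4520 − 0.2886 = 0.1633

0.163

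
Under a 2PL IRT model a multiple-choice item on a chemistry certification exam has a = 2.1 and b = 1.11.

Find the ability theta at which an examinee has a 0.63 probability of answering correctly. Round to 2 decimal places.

P(theta) = 1 / (1 + exp(−a(theta − b)))
logit = ln(0.6300/0.3700) = 0.5322
theta = b + logit/(a) = 1.11 + 0.5322/2.1000 = 1.3634

1.36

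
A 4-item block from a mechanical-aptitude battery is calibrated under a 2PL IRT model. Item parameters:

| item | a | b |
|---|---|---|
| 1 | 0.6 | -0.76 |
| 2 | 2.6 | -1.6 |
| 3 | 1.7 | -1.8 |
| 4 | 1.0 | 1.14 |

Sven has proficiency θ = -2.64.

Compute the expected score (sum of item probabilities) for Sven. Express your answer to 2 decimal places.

P(θ) = 1 / (1 + exp(−a(θ − b)))
P_1 = 1/(1+e^{1.1280}) = 0.2445
P_2 = 1/(1+e^{2.7040}) = 0.0627
P_3 = 1/(1+e^{1.4280}) = 0.1934
P_4 = 1/(1+e^{3.7800}) = 0.0223
E[score] = 0.2445 + 0.0627 + 0.1934 + 0.0223 = 0.5230

0.52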